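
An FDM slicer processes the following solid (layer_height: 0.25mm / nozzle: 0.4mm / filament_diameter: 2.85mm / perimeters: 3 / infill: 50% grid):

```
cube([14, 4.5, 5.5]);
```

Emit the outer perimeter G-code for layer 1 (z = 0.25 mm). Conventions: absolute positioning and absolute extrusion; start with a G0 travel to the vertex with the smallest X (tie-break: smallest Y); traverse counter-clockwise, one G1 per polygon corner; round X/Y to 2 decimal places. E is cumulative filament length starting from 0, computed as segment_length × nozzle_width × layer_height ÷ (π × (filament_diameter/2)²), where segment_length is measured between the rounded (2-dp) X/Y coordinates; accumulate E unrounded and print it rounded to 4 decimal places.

G0 X0.00 Y0.00 Z0.25
G1 X14.00 Y0.00 E0.2195
G1 X14.00 Y4.50 E0.2900
G1 X0.00 Y4.50 E0.5095
G1 X0.00 Y0.00 E0.5800

At z = 0.25 mm: the cube (footprint 14×4.5) is included at this height. The outline is a single polygon with 4 vertices. Extrusion per mm of travel: 0.4 × 0.25 / (π × 1.425²) = 0.015675. Accumulating E over each segment gives final E = 0.5800.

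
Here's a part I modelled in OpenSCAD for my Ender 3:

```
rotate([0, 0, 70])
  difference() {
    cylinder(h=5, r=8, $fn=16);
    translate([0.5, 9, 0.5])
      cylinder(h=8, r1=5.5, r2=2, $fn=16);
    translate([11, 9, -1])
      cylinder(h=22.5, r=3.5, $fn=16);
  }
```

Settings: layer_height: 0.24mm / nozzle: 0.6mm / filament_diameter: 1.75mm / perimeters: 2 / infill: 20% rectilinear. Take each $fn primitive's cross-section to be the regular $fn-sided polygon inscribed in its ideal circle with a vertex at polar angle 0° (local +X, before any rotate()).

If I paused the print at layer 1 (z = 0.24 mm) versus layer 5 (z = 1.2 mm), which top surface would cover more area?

Layer 1 (z = 0.24): the r=8 cylinder gives a regular 16-gon of circumradius 8 (constant along its height) (area = (16/2)·8.000²·sin(360°/16) = 195.93 mm²); the cone at (0.5, 9) is absent (z outside [0.5, 8.5]); the r=3.5 cylinder at (11, 9) gives a regular 16-gon of circumradius 3.5 (constant along its height) (area = (16/2)·3.500²·sin(360°/16) = 37.50 mm²); Subtracting the remaining from the first: starting from the r=8 cylinder (195.93 mm²), the r=3.5 cylinder at (11, 9) misses the remaining region (no effect) — area = 195.93 mm²; (rotated 70° about Z; rotation is an isometry so areas/perimeters/island counts are preserved). So its area = 195.93 mm². Layer 5 (z = 1.2): the cylinder: section is a regular 16-gon, circumradius r=8 (area = (16/2)·8.000²·sin(360°/16) = 195.93 mm²); the cone at (0.5, 9) (r1=5.5→r2=2) has section circumradius 5.194 here — a regular 16-gon (area = (16/2)·5.194²·sin(360°/16) = 82.58 mm²); the r=3.5 cylinder at (11, 9) contributes a regular 16-gon of circumradius 3.5 (area = (16/2)·3.500²·sin(360°/16) = 37.50 mm²); After the difference (first − rest): starting from the r=8 cylinder (195.93 mm²), the cone at (0.5, 9) partially overlaps it — only the 25.08 mm² overlap (of its 82.58 mm²) is removed, clipping the outline; the r=3.5 cylinder at (11, 9) misses the remaining region (no effect) — area = 170.85 mm²; (whole slice rotated 70° about Z — lengths, areas and connectivity unchanged). So its area = 170.85 mm². Layer 1 is larger (195.93 vs 170.85 mm²).

layer 1 (z = 0.24 mm)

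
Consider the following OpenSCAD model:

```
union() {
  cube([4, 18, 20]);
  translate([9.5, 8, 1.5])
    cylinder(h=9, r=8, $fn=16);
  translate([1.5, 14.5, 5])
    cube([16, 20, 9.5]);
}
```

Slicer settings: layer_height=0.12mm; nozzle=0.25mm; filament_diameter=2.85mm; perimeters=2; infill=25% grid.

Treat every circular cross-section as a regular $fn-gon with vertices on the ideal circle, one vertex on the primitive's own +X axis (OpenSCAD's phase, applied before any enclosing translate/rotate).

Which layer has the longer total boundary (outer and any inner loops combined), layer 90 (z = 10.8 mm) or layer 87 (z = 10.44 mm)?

layer 87 (z = 10.44 mm)

Layer 90 (z = 10.8): the cube (footprint 4×18) is included at this height (perimeter 44.00 mm); the cylinder at (9.5, 8) is absent (z outside [1.5, 10.5]); the cube at (1.5, 14.5) (footprint 16×20) is included at this height (perimeter 72.00 mm); Combining (union): the regions partially overlap (shared area 8.75 mm²), so the edge portions inside another operand are dropped and the merged outline is re-measured after clipping — boundary = 104.00 mm. So its perimeter = 104.00 mm. Layer 87 (z = 10.44): the 4×18 cube contributes its full rectangle (perimeter 44.00 mm); the r=8 cylinder at (9.5, 8) gives a regular 16-gon of circumradius 8 (constant along its height) (perimeter = 2·16·8.000·sin(180°/16) = 49.94 mm); the cube at (1.5, 14.5) is present — its section is the full 16×20 rectangle (perimeter 72.00 mm); Combining (union): the regions partially overlap (shared area 36.03 mm²), so the edge portions inside another operand are dropped and the merged outline is re-measured after clipping — boundary (outer + 1 inner loop) = 111.32 mm. So its perimeter = 111.32 mm. Layer 87 is larger (111.32 vs 104.00 mm).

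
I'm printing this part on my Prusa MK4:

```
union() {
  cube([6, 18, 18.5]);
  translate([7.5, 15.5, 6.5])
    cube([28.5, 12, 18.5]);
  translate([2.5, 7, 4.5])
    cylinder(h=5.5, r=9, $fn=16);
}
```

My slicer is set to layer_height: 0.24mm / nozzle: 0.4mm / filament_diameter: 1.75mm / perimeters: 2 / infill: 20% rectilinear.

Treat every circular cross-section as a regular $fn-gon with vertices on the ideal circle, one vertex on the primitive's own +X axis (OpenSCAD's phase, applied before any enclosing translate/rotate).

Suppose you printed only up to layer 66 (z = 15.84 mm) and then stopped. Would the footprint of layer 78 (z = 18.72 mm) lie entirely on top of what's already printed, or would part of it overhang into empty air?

entirely on top

Compare the two slices. At z = 15.84: the 6×18 cube contributes its full rectangle (area 108.00 mm²); the cube at (7.5, 15.5) (footprint 28.5×12) is included at this height (area 342.00 mm²); the cylinder at (2.5, 7) is not intersected at this z (z outside [4.5, 10]); Merging all regions: the 2 present regions are separate (no shared area or edge), so areas and boundary lengths simply add and each stays a separate island — area = 450.00 mm². At z = 18.72: the cube is not intersected at this z (z outside [0, 18.5]); the cube at (7.5, 15.5) is present — its section is the full 28.5×12 rectangle (area 342.00 mm²); the cylinder at (2.5, 7) does not reach this height (z outside [4.5, 10]); Combining (union): only the 28.5×12 cube at (7.5, 15.5) is present, so the union is just that shape — area = 342.00 mm². Checking containment: the cross-section at z = 18.72 is a subset of the cross-section at z = 15.84.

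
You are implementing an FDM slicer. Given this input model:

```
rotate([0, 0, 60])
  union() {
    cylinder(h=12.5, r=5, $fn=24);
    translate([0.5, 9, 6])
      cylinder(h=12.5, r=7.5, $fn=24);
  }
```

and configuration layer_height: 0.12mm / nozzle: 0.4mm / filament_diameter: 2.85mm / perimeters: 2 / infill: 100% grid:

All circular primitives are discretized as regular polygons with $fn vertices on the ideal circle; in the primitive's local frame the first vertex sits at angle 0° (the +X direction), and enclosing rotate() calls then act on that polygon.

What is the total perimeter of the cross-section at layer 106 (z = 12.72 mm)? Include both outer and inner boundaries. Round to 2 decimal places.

At z = 12.72 mm: the cylinder is absent (z outside [0, 12.5]); the r=7.5 cylinder at (0.5, 9) contributes a regular 24-gon of circumradius 7.5 (perimeter = 2·24·7.500·sin(180°/24) = 46.99 mm); Taking the union: only the r=7.5 cylinder at (0.5, 9) is present, so the union is just that shape — boundary = 46.99 mm; (whole slice rotated 60° about Z — lengths, areas and connectivity unchanged). Overall, the cross-section is a single solid region. Total boundary length (outer) = 46.99 mm.

46.99 mm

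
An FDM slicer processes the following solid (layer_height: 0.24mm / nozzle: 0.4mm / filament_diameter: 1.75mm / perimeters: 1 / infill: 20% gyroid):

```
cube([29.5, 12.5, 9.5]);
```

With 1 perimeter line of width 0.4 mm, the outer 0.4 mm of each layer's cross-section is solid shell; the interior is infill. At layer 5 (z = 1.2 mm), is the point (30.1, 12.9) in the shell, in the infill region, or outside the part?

At z = 1.2 mm: the cube (footprint 29.5×12.5) is included at this height. Overall, the cross-section is a single solid region. The nearest boundary edge runs (29.50, 0.00)→(29.50, 12.50); distance from the point to it = 0.72 mm. The point is not inside any of the regions above, so it lies outside the cross-section (0.72 mm from the nearest boundary).

outside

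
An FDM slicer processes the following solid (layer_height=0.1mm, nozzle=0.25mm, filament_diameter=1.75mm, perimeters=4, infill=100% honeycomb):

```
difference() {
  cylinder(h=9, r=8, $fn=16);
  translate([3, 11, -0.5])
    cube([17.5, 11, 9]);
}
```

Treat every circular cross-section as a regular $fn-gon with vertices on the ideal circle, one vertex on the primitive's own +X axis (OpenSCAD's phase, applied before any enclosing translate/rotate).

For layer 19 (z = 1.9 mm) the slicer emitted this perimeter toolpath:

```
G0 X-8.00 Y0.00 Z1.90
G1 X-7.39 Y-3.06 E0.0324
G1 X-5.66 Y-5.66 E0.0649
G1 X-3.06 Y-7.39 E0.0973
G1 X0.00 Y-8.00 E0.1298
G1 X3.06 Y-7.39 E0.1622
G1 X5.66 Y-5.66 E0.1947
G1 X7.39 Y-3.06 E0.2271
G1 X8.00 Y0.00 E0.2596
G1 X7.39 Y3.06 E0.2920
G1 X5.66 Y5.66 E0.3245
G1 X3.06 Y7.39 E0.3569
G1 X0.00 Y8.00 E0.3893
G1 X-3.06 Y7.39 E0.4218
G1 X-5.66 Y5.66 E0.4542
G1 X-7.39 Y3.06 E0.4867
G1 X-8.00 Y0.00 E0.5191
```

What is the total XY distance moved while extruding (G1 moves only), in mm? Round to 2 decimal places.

49.95 mm

Sum the Euclidean lengths of each G1 segment: total = 49.95 mm.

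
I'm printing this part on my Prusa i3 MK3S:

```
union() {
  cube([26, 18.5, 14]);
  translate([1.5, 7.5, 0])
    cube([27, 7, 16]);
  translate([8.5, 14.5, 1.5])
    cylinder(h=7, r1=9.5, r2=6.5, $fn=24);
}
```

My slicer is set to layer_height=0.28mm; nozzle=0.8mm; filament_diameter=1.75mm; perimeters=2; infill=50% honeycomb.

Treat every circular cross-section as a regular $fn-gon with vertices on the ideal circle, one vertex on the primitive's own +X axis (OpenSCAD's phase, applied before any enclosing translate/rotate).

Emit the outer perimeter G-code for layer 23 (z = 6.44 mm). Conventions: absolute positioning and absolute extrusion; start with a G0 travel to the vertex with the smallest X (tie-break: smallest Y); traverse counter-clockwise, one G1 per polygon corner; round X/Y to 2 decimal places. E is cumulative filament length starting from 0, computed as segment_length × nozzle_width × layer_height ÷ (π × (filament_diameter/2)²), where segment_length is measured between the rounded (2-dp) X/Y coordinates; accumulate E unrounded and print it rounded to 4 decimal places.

G0 X0.00 Y0.00 Z6.44
G1 X26.00 Y0.00 E2.4213
G1 X26.00 Y7.50 E3.1198
G1 X28.50 Y7.50 E3.3526
G1 X28.50 Y14.50 E4.0045
G1 X26.00 Y14.50 E4.2373
G1 X26.00 Y18.50 E4.6099
G1 X14.66 Y18.50 E5.6659
G1 X13.72 Y19.72 E5.8094
G1 X12.19 Y20.89 E5.9887
G1 X10.41 Y21.63 E6.1683
G1 X8.50 Y21.88 E6.3476
G1 X6.59 Y21.63 E6.5270
G1 X4.81 Y20.89 E6.7066
G1 X3.28 Y19.72 E6.8859
G1 X2.34 Y18.50 E7.0294
G1 X0.00 Y18.50 E7.2473
G1 X0.00 Y0.00 E8.9702

At z = 6.44 mm: the cube is present — its section is the full 26×18.5 rectangle; the cube at (1.5, 7.5) (footprint 27×7) is included at this height; the cone at (8.5, 14.5): at t=0.706 of its height the radius interpolates to r₁+(r₂−r₁)t = 7.383, giving a regular 24-gon of that circumradius; Combining (union): the regions partially overlap (shared area 311.83 mm²), so overlapping operands fuse into one piece — 1 connected region. The outline is a single polygon with 17 vertices. Extrusion per mm of travel: 0.8 × 0.28 / (π × 0.875²) = 0.093128. Accumulating E over each segment gives final E = 8.9702.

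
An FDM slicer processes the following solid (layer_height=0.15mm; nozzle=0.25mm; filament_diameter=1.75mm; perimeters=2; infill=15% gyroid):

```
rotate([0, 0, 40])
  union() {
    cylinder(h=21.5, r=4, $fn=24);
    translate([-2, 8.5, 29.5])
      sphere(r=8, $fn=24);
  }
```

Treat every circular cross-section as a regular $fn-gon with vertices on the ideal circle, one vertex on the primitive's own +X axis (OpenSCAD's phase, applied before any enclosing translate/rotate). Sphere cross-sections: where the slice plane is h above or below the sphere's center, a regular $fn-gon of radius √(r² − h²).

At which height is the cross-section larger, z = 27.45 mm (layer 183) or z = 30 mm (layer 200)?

layer 200 (z = 30 mm)

Layer 183 (z = 27.45): the cylinder is not intersected at this z (z outside [0, 21.5]); the sphere at (-2, 8.5): section is a regular 24-gon, circumradius = √(r²−h²) = √(8²−2.05²) = 7.733 (area = (24/2)·7.733²·sin(360°/24) = 185.72 mm²); Merging all regions: only the r=8 sphere at (-2, 8.5) is present, so the union is just that shape — area = 185.72 mm²; (whole slice rotated 40° about Z — lengths, areas and connectivity unchanged). So its area = 185.72 mm². Layer 200 (z = 30): the cylinder does not reach this height (z outside [0, 21.5]); the r=8 sphere at (-2, 8.5) contributes a regular 24-gon of circumradius √(8²−0.5²) = 7.984 (area = (24/2)·7.984²·sin(360°/24) = 198.00 mm²); Taking the union: only the r=8 sphere at (-2, 8.5) is present, so the union is just that shape — area = 198.00 mm²; (rotated 40° about Z; rotation is an isometry so areas/perimeters/island counts are preserved). So its area = 198.00 mm². Layer 200 is larger (198.00 vs 185.72 mm²).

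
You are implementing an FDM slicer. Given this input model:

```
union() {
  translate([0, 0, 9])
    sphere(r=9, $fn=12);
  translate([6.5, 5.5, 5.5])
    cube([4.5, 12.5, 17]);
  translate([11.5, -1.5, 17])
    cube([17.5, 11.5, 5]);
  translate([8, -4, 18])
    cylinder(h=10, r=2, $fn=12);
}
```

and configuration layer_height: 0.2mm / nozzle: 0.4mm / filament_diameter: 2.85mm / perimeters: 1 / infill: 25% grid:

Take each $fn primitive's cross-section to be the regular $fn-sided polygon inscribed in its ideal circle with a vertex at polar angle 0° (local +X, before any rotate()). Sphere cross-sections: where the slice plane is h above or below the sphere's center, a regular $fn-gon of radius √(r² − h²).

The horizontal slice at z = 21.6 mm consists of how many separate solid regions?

At z = 21.6 mm: the sphere is not intersected at this z (|z−center|=12.600 > r=9); the cube at (6.5, 5.5) is present — its section is the full 4.5×12.5 rectangle; the cube at (11.5, -1.5) is present — its section is the full 17.5×11.5 rectangle; the r=2 cylinder at (8, -4) gives a regular 12-gon of circumradius 2 (constant along its height); Taking the union: the 3 present regions are separate (no shared area or edge), so areas and boundary lengths simply add and each stays a separate island — 3 connected regions. The result has 3 disconnected regions.

3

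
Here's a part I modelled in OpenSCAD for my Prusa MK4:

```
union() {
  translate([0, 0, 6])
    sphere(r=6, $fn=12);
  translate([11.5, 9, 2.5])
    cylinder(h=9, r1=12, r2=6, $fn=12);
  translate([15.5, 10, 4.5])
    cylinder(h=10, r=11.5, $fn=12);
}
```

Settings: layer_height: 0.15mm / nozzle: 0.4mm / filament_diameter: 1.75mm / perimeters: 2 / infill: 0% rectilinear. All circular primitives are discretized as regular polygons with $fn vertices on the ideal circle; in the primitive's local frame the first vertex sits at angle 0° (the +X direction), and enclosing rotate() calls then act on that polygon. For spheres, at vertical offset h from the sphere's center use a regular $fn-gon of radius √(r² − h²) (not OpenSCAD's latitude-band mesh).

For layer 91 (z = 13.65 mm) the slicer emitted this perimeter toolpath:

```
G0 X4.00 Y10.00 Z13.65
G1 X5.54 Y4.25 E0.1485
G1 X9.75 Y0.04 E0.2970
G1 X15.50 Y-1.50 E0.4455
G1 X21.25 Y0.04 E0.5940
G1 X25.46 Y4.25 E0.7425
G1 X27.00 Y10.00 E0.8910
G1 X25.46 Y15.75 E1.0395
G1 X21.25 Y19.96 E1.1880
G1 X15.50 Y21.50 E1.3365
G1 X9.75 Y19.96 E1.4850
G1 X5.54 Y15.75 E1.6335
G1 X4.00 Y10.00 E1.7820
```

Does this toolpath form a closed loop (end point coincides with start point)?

Start point (G0): (4.00, 10.00). End point (last G1): the path returns to the start — closed.

yes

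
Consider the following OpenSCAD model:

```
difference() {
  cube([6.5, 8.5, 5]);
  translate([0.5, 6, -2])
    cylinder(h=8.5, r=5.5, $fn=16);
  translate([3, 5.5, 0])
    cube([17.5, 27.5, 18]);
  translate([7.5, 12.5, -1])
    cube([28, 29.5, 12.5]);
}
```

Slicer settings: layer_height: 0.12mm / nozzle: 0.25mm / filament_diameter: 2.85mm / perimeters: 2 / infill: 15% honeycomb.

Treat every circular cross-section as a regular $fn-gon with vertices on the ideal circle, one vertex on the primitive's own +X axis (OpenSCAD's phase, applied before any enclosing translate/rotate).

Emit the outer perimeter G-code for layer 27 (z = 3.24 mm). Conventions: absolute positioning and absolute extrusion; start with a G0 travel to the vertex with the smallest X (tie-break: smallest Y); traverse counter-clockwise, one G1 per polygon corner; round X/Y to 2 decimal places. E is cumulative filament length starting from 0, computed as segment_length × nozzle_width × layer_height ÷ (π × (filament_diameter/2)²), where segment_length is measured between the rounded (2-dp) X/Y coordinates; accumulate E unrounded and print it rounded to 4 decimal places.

G0 X0.00 Y0.00 Z3.24
G1 X6.50 Y0.00 E0.0306
G1 X6.50 Y5.50 E0.0564
G1 X5.90 Y5.50 E0.0593
G1 X5.58 Y3.90 E0.0669
G1 X4.39 Y2.11 E0.0770
G1 X2.60 Y0.92 E0.0871
G1 X0.50 Y0.50 E0.0972
G1 X0.00 Y0.60 E0.0996
G1 X0.00 Y0.00 E0.1024

At z = 3.24 mm: the cube is present — its section is the full 6.5×8.5 rectangle; the r=5.5 cylinder at (0.5, 6) gives a regular 16-gon of circumradius 5.5 (constant along its height); the cube at (3, 5.5) (footprint 17.5×27.5) is included at this height; the 28×29.5 cube at (7.5, 12.5) contributes its full rectangle; After the difference (first − rest): starting from the 6.5×8.5 cube, the r=5.5 cylinder at (0.5, 6) partially overlaps it — only the 40.22 mm² overlap (of its 92.61 mm²) is removed, clipping the outline; the 17.5×27.5 cube at (3, 5.5) partially overlaps it — only the 2.18 mm² overlap (of its 481.25 mm²) is removed, clipping the outline; the 28×29.5 cube at (7.5, 12.5) misses the remaining region (no effect) — 1 connected region. The outline is a single polygon with 9 vertices. Extrusion per mm of travel: 0.25 × 0.12 / (π × 1.425²) = 0.004703. Accumulating E over each segment gives final E = 0.1024.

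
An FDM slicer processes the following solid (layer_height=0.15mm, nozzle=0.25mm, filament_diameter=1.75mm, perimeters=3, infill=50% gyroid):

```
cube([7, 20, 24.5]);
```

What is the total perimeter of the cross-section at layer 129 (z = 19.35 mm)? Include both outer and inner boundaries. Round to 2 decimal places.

54.00 mm

At z = 19.35 mm: the cube (footprint 7×20) is included at this height (perimeter 54.00 mm). Overall, the cross-section is a single solid region. Total boundary length (outer) = 54.00 mm.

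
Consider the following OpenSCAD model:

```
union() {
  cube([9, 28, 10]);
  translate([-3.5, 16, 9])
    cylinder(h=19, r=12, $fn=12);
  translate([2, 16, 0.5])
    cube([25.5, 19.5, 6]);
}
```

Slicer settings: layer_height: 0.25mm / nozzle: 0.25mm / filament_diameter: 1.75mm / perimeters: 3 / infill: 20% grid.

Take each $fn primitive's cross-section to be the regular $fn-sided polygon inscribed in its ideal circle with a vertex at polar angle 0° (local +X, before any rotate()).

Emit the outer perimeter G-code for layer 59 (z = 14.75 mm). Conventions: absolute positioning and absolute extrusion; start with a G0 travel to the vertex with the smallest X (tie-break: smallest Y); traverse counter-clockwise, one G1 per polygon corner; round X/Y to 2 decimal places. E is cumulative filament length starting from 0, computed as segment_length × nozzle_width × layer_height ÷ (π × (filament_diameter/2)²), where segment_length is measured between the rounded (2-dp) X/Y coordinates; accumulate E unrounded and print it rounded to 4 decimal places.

At z = 14.75 mm: the cube does not reach this height (z outside [0, 10]); the cylinder at (-3.5, 16): section is a regular 12-gon, circumradius r=12; the cube at (2, 16) does not reach this height (z outside [0.5, 6.5]); Combining (union): only the r=12 cylinder at (-3.5, 16) is present, so the union is just that shape — 1 connected region. The outline is a single polygon with 12 vertices. Extrusion per mm of travel: 0.25 × 0.25 / (π × 0.875²) = 0.025984. Accumulating E over each segment gives final E = 1.9367.

G0 X-15.50 Y16.00 Z14.75
G1 X-13.89 Y10.00 E0.1614
G1 X-9.50 Y5.61 E0.3227
G1 X-3.50 Y4.00 E0.4842
G1 X2.50 Y5.61 E0.6456
G1 X6.89 Y10.00 E0.8069
G1 X8.50 Y16.00 E0.9683
G1 X6.89 Y22.00 E1.1298
G1 X2.50 Y26.39 E1.2911
G1 X-3.50 Y28.00 E1.4525
G1 X-9.50 Y26.39 E1.6139
G1 X-13.89 Y22.00 E1.7752
G1 X-15.50 Y16.00 E1.9367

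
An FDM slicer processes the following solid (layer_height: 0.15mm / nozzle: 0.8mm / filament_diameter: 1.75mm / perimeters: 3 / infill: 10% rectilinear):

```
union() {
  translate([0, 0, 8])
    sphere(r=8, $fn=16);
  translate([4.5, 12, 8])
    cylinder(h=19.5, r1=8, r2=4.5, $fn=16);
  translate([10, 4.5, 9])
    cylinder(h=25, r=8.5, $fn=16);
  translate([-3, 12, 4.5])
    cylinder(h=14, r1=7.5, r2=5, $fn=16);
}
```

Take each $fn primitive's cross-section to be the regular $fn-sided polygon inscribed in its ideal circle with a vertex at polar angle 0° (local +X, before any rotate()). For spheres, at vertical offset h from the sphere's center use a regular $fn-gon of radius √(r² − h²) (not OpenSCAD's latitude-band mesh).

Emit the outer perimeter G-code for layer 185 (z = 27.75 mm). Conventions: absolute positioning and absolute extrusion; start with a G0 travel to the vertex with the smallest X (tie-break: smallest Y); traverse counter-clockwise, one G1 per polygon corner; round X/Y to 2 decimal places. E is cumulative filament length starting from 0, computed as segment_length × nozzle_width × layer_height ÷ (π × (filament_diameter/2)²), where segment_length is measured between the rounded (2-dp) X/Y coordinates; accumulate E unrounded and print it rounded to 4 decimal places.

G0 X1.50 Y4.50 Z27.75
G1 X2.15 Y1.25 E0.1654
G1 X3.99 Y-1.51 E0.3308
G1 X6.75 Y-3.35 E0.4963
G1 X10.00 Y-4.00 E0.6617
G1 X13.25 Y-3.35 E0.8270
G1 X16.01 Y-1.51 E0.9925
G1 X17.85 Y1.25 E1.1580
G1 X18.50 Y4.50 E1.3234
G1 X17.85 Y7.75 E1.4887
G1 X16.01 Y10.51 E1.6542
G1 X13.25 Y12.35 E1.8197
G1 X10.00 Y13.00 E1.9851
G1 X6.75 Y12.35 E2.1504
G1 X3.99 Y10.51 E2.3159
G1 X2.15 Y7.75 E2.4814
G1 X1.50 Y4.50 E2.6468

At z = 27.75 mm: the sphere does not reach this height (|z−center|=19.750 > r=8); the cone at (4.5, 12) is absent (z outside [8, 27.5]); the r=8.5 cylinder at (10, 4.5) gives a regular 16-gon of circumradius 8.5 (constant along its height); the cone at (-3, 12) does not reach this height (z outside [4.5, 18.5]); Combining (union): only the r=8.5 cylinder at (10, 4.5) is present, so the union is just that shape — 1 connected region. The outline is a single polygon with 16 vertices. Extrusion per mm of travel: 0.8 × 0.15 / (π × 0.875²) = 0.049890. Accumulating E over each segment gives final E = 2.6468.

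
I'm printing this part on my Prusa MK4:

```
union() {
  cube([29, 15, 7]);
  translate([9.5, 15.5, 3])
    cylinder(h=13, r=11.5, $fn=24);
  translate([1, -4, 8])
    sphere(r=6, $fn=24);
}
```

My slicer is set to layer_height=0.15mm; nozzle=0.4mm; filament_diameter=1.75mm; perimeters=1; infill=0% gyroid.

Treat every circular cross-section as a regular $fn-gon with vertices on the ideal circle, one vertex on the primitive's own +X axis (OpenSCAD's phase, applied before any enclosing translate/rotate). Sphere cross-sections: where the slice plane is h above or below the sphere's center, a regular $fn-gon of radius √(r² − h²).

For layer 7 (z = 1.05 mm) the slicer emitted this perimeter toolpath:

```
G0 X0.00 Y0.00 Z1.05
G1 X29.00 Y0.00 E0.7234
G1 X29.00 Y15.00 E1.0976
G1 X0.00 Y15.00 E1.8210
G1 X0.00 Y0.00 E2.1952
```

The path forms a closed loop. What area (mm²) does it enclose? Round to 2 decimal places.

435.00 mm²

Apply the shoelace formula to the sequence of (X, Y) vertices; enclosed area = 435.00 mm².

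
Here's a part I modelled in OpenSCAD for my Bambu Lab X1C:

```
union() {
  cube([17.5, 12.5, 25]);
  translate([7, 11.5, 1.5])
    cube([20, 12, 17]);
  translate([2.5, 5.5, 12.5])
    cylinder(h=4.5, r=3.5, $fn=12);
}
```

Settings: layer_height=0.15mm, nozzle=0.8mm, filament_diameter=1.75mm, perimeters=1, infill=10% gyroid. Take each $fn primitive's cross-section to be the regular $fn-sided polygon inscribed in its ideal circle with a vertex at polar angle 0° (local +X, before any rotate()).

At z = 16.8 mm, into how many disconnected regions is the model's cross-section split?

At z = 16.8 mm: the 17.5×12.5 cube contributes its full rectangle; the 20×12 cube at (7, 11.5) contributes its full rectangle; the r=3.5 cylinder at (2.5, 5.5) contributes a regular 12-gon of circumradius 3.5; Merging all regions: the regions partially overlap (shared area 44.29 mm²), so overlapping operands fuse into one piece — 1 connected region. The result has 1 disconnected region.

1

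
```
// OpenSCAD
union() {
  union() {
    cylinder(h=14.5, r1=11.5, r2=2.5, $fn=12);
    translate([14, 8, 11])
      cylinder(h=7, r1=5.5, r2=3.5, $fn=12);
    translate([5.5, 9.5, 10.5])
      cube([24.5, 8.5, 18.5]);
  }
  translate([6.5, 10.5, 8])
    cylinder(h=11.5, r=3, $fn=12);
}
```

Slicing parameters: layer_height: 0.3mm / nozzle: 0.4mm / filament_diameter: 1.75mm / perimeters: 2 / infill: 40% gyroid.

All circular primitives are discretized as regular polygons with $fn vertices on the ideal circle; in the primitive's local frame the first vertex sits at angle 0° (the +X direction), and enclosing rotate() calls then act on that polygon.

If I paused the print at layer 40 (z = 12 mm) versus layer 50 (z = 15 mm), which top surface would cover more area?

Layer 40 (z = 12): the cone (r1=11.5→r2=2.5) has section circumradius 4.052 here — a regular 12-gon (area = (12/2)·4.052²·sin(360°/12) = 49.25 mm²); the cone at (14, 8) contributes a regular 12-gon of circumradius 5.214 (interpolated between r1=5.5 and r2=3.5 at t=0.143) (area = (12/2)·5.214²·sin(360°/12) = 81.57 mm²); the cube at (5.5, 9.5) (footprint 24.5×8.5) is included at this height (area 208.25 mm²); Combining (union): the regions partially overlap — summed areas 339.07 mm² minus the doubly-counted overlap 25.74 mm² gives 313.32 mm² — area = 313.32 mm²; the r=3 cylinder at (6.5, 10.5) gives a regular 12-gon of circumradius 3 (constant along its height) (area = (12/2)·3.000²·sin(360°/12) = 27.00 mm²); Combining (union): the regions partially overlap — summed areas 340.32 mm² minus the doubly-counted overlap 13.51 mm² gives 326.82 mm² — area = 326.82 mm². So its area = 326.82 mm². Layer 50 (z = 15): the cone is not intersected at this z (z outside [0, 14.5]); the cone at (14, 8) contributes a regular 12-gon of circumradius 4.357 (interpolated between r1=5.5 and r2=3.5 at t=0.571) (area = (12/2)·4.357²·sin(360°/12) = 56.95 mm²); the cube at (5.5, 9.5) is present — its section is the full 24.5×8.5 rectangle (area 208.25 mm²); Merging all regions: the regions partially overlap — summed areas 265.20 mm² minus the doubly-counted overlap 16.01 mm² gives 249.20 mm² — area = 249.20 mm²; the cylinder at (6.5, 10.5): section is a regular 12-gon, circumradius r=3 (area = (12/2)·3.000²·sin(360°/12) = 27.00 mm²); Combining (union): the regions partially overlap — summed areas 276.20 mm² minus the doubly-counted overlap 13.48 mm² gives 262.71 mm² — area = 262.71 mm². So its area = 262.71 mm². Layer 40 is larger (326.82 vs 262.71 mm²).

layer 40 (z = 12 mm)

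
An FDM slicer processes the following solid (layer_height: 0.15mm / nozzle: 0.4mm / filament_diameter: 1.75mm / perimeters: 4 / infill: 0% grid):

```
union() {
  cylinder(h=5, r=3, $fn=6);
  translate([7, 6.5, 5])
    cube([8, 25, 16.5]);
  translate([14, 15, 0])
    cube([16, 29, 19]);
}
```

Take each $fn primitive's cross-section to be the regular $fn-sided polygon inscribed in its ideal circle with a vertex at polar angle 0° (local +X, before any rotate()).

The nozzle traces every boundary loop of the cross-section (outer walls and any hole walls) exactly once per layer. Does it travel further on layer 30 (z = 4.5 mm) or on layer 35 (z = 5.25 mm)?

Layer 30 (z = 4.5): the r=3 cylinder gives a regular 6-gon of circumradius 3 (constant along its height) (perimeter = 2·6·3.000·sin(180°/6) = 18.00 mm); the cube at (7, 6.5) is not intersected at this z (z outside [5, 21.5]); the cube at (14, 15) is present — its section is the full 16×29 rectangle (perimeter 90.00 mm); Merging all regions: the 2 present regions are separate (no shared area or edge), so areas and boundary lengths simply add and each stays a separate island — boundary = 108.00 mm. So its perimeter = 108.00 mm. Layer 35 (z = 5.25): the cylinder does not reach this height (z outside [0, 5]); the 8×25 cube at (7, 6.5) contributes its full rectangle (perimeter 66.00 mm); the cube at (14, 15) (footprint 16×29) is included at this height (perimeter 90.00 mm); Taking the union: the regions partially overlap (shared area 16.50 mm²), so the edge portions inside another operand are dropped and the merged outline is re-measured after clipping — boundary = 121.00 mm. So its perimeter = 121.00 mm. Layer 35 is larger (121.00 vs 108.00 mm).

layer 35 (z = 5.25 mm)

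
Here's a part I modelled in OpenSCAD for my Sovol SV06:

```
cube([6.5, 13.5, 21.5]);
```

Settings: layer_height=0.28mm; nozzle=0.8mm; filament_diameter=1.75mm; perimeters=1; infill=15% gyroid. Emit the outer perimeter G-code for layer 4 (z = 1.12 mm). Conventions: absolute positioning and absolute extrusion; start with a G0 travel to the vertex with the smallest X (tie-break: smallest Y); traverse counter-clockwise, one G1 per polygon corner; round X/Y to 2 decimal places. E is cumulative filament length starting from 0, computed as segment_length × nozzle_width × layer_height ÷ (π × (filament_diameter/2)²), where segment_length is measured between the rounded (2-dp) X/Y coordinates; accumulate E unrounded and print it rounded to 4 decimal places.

At z = 1.12 mm: the 6.5×13.5 cube contributes its full rectangle. The outline is a single polygon with 4 vertices. Extrusion per mm of travel: 0.8 × 0.28 / (π × 0.875²) = 0.093128. Accumulating E over each segment gives final E = 3.7251.

G0 X0.00 Y0.00 Z1.12
G1 X6.50 Y0.00 E0.6053
G1 X6.50 Y13.50 E1.8626
G1 X0.00 Y13.50 E2.4679
G1 X0.00 Y0.00 E3.7251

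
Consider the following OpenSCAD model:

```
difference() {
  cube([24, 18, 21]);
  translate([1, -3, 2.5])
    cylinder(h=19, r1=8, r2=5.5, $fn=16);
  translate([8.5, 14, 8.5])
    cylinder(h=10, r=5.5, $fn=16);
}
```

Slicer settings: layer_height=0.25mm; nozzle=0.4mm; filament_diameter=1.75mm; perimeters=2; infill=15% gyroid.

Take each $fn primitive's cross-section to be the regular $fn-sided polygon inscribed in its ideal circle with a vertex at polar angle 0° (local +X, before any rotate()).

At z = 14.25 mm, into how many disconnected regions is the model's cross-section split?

At z = 14.25 mm: the cube (footprint 24×18) is included at this height; the cone at (1, -3): at t=0.618 of its height the radius interpolates to r₁+(r₂−r₁)t = 6.454, giving a regular 16-gon of that circumradius; the r=5.5 cylinder at (8.5, 14) gives a regular 16-gon of circumradius 5.5 (constant along its height); Subtracting the remaining from the first: starting from the 24×18 cube, the cone at (1, -3) partially overlaps it — only the 16.83 mm² overlap (of its 127.52 mm²) is removed, clipping the outline; the r=5.5 cylinder at (8.5, 14) partially overlaps it — only the 85.43 mm² overlap (of its 92.61 mm²) is removed, clipping the outline — 1 connected region. The result has 1 disconnected region.

1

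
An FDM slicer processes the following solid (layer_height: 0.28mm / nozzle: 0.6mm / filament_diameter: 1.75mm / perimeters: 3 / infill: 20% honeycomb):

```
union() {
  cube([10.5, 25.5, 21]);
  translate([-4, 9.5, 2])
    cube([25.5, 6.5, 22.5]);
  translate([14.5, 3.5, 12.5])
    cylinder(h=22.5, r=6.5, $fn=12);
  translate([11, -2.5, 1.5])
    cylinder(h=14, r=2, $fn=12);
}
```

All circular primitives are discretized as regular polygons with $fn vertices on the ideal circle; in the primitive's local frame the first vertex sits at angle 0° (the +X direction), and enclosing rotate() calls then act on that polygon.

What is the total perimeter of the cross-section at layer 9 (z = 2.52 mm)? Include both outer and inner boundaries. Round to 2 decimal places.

114.42 mm

At z = 2.52 mm: the cube (footprint 10.5×25.5) is included at this height (perimeter 72.00 mm); the cube at (-4, 9.5) (footprint 25.5×6.5) is included at this height (perimeter 64.00 mm); the cylinder at (14.5, 3.5) is absent (z outside [12.5, 35]); the r=2 cylinder at (11, -2.5) contributes a regular 12-gon of circumradius 2 (perimeter = 2·12·2.000·sin(180°/12) = 12.42 mm); Merging all regions: the regions partially overlap (shared area 68.25 mm²), so the edge portions inside another operand are dropped and the merged outline is re-measured after clipping — boundary = 114.42 mm. Overall, the cross-section has 2 separate islands. Total boundary length (outer) = 114.42 mm.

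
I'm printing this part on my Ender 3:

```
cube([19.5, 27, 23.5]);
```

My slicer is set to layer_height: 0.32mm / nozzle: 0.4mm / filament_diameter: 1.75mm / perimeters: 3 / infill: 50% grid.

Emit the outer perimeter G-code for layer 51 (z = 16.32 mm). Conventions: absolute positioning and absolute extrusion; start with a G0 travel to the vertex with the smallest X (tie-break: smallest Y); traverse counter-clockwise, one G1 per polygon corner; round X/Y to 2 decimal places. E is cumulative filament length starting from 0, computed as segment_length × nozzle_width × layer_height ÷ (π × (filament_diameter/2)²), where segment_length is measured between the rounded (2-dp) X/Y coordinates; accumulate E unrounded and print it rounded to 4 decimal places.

At z = 16.32 mm: the cube is present — its section is the full 19.5×27 rectangle. The outline is a single polygon with 4 vertices. Extrusion per mm of travel: 0.4 × 0.32 / (π × 0.875²) = 0.053216. Accumulating E over each segment gives final E = 4.9491.

G0 X0.00 Y0.00 Z16.32
G1 X19.50 Y0.00 E1.0377
G1 X19.50 Y27.00 E2.4746
G1 X0.00 Y27.00 E3.5123
G1 X0.00 Y0.00 E4.9491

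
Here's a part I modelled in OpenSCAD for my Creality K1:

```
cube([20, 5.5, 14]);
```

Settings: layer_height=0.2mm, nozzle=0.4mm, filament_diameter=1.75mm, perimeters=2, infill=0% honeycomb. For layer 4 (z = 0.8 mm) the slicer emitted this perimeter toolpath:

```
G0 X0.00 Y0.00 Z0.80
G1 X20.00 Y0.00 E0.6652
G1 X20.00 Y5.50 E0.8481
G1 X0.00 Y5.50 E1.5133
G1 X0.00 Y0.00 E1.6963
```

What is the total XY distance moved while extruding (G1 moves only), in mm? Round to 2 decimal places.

51.00 mm

Sum the Euclidean lengths of each G1 segment: total = 51.00 mm.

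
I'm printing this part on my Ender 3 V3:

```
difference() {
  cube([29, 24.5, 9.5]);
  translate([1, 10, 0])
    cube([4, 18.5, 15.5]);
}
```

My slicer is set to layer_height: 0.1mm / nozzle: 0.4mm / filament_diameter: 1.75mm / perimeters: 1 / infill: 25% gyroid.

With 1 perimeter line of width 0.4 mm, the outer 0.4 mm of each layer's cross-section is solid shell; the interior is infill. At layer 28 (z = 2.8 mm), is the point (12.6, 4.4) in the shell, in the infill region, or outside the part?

At z = 2.8 mm: the cube is present — its section is the full 29×24.5 rectangle; the cube at (1, 10) (footprint 4×18.5) is included at this height; Subtracting the remaining from the first: starting from the 29×24.5 cube, the 4×18.5 cube at (1, 10) partially overlaps it — only the 58.00 mm² overlap (of its 74.00 mm²) is removed, clipping the outline — 1 connected region. Overall, the cross-section is a single solid region. The nearest boundary edge runs (29.00, 0.00)→(0.00, 0.00); distance from the point to it = 4.40 mm. The point is inside the cross-section and 4.40 mm from the nearest boundary — more than the 0.4 mm shell width (1 × 0.4), so it's in the infill interior.

infill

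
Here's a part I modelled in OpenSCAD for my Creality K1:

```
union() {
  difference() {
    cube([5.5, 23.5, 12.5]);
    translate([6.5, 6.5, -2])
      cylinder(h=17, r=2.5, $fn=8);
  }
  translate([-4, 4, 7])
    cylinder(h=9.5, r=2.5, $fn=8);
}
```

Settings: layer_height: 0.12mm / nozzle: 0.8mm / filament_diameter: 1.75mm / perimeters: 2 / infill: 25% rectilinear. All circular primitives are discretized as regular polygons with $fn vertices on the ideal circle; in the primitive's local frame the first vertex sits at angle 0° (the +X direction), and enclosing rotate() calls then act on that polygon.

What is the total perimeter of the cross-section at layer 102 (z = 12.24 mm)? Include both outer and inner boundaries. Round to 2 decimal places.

74.62 mm

At z = 12.24 mm: the cube is present — its section is the full 5.5×23.5 rectangle (perimeter 58.00 mm); the r=2.5 cylinder at (6.5, 6.5) gives a regular 8-gon of circumradius 2.5 (constant along its height) (perimeter = 2·8·2.500·sin(180°/8) = 15.31 mm); Taking the first minus the rest: starting from the 5.5×23.5 cube, the r=2.5 cylinder at (6.5, 6.5) partially overlaps it — only the 4.25 mm² overlap (of its 17.68 mm²) is removed, clipping the outline — boundary = 59.32 mm; the r=2.5 cylinder at (-4, 4) contributes a regular 8-gon of circumradius 2.5 (perimeter = 2·8·2.500·sin(180°/8) = 15.31 mm); Taking the union: the 2 present regions are separate (no shared area or edge), so areas and boundary lengths simply add and each stays a separate island — boundary = 74.62 mm. Overall, the cross-section has 2 separate islands. Total boundary length (outer) = 74.62 mm.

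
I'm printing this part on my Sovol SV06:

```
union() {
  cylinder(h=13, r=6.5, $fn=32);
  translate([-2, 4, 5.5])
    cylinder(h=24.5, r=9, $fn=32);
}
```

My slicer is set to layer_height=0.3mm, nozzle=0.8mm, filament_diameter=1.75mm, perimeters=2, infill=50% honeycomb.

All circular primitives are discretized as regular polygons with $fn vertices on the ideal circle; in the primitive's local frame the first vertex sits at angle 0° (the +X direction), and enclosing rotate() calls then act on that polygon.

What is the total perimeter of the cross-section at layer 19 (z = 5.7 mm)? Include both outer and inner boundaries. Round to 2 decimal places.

At z = 5.7 mm: the r=6.5 cylinder contributes a regular 32-gon of circumradius 6.5 (perimeter = 2·32·6.500·sin(180°/32) = 40.78 mm); the r=9 cylinder at (-2, 4) gives a regular 32-gon of circumradius 9 (constant along its height) (perimeter = 2·32·9.000·sin(180°/32) = 56.46 mm); Combining (union): the regions partially overlap (shared area 112.80 mm²), so the edge portions inside another operand are dropped and the merged outline is re-measured after clipping — boundary = 59.08 mm. Overall, the cross-section is a single solid region. Total boundary length (outer) = 59.08 mm.

59.08 mm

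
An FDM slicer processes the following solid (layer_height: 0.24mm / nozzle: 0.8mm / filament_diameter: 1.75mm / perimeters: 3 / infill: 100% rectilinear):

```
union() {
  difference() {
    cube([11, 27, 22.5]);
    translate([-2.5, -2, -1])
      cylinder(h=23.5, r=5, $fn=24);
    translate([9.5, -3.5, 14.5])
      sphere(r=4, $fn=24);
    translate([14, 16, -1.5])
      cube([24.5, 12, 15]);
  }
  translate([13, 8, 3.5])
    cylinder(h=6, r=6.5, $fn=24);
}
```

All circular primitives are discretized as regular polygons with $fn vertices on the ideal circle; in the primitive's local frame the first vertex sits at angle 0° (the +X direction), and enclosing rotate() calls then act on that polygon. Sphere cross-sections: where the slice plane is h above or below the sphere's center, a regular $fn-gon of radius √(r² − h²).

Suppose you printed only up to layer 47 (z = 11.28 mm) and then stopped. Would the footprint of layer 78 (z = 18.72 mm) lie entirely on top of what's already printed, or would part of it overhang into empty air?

entirely on top

Compare the two slices. At z = 11.28: the cube (footprint 11×27) is included at this height (area 297.00 mm²); the r=5 cylinder at (-2.5, -2) contributes a regular 24-gon of circumradius 5 (area = (24/2)·5.000²·sin(360°/24) = 77.65 mm²); the r=4 sphere at (9.5, -3.5) contributes a regular 24-gon of circumradius √(4²−3.22²) = 2.373 (area = (24/2)·2.373²·sin(360°/24) = 17.49 mm²); the cube at (14, 16) is present — its section is the full 24.5×12 rectangle (area 294.00 mm²); Taking the first minus the rest: starting from the 11×27 cube (297.00 mm²), the r=5 cylinder at (-2.5, -2) partially overlaps it — only the 2.86 mm² overlap (of its 77.65 mm²) is removed, clipping the outline; the r=4 sphere at (9.5, -3.5) misses the remaining region (no effect); the 24.5×12 cube at (14, 16) misses the remaining region (no effect) — area = 294.14 mm²; the cylinder at (13, 8) does not reach this height (z outside [3.5, 9.5]); Combining (union): only that combined region is present, so the union is just that shape — area = 294.14 mm². At z = 18.72: the cube is present — its section is the full 11×27 rectangle (area 297.00 mm²); the r=5 cylinder at (-2.5, -2) contributes a regular 24-gon of circumradius 5 (area = (24/2)·5.000²·sin(360°/24) = 77.65 mm²); the sphere at (9.5, -3.5) does not reach this height (|z−center|=4.220 > r=4); the cube at (14, 16) is not intersected at this z (z outside [-1.5, 13.5]); Subtracting the remaining from the first: starting from the 11×27 cube (297.00 mm²), the r=5 cylinder at (-2.5, -2) partially overlaps it — only the 2.86 mm² overlap (of its 77.65 mm²) is removed, clipping the outline — area = 294.14 mm²; the cylinder at (13, 8) is absent (z outside [3.5, 9.5]); Merging all regions: only the result so far is present, so the union is just that shape — area = 294.14 mm². Checking containment: the cross-section at z = 18.72 is a subset of the cross-section at z = 11.28.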